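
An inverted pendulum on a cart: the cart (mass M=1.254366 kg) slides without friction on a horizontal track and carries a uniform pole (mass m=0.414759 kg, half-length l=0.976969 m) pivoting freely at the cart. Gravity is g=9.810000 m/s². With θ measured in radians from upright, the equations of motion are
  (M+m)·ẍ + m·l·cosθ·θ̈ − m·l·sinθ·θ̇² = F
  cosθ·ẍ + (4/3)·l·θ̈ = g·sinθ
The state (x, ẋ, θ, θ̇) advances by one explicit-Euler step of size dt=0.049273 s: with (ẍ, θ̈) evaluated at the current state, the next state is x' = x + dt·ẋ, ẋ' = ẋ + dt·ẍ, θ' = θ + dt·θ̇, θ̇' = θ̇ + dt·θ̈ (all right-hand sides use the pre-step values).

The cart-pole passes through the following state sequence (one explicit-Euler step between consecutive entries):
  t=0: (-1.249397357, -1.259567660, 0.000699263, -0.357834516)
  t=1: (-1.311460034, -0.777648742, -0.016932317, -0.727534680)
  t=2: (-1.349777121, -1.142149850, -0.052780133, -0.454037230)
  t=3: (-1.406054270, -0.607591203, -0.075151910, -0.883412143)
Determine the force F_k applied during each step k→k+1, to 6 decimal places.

step 0→1:
  ẍ = (ẋ'−ẋ)/dt = (-0.777648742−-1.259567660)/0.049273 = 9.780588
  θ̈ = (θ̇'−θ̇)/dt = (-0.727534680−-0.357834516)/0.049273 = -7.503098
  sinθ=0.000699, cosθ=1.000000
  F = (M+m)·ẍ + m·l·cosθ·θ̈ − m·l·sinθ·θ̇² = 16.325024 + -3.040305 − 0.000036 = 13.284683
step 1→2:
  ẍ = (ẋ'−ẋ)/dt = (-1.142149850−-0.777648742)/0.049273 = -7.397583
  θ̈ = (θ̇'−θ̇)/dt = (-0.454037230−-0.727534680)/0.049273 = 5.550656
  sinθ=-0.016932, cosθ=0.999857
  F = (M+m)·ẍ + m·l·cosθ·θ̈ − m·l·sinθ·θ̇² = -12.347491 + 2.248840 − -0.003631 = -10.095019
step 2→3:
  ẍ = (ẋ'−ẋ)/dt = (-0.607591203−-1.142149850)/0.049273 = 10.848916
  θ̈ = (θ̇'−θ̇)/dt = (-0.883412143−-0.454037230)/0.049273 = -8.714203
  sinθ=-0.052756, cosθ=0.998607
  F = (M+m)·ẍ + m·l·cosθ·θ̈ − m·l·sinθ·θ̇² = 18.108197 + -3.526136 − -0.004407 = 14.586468

F_0 = 13.284683 N
F_1 = -10.095019 N
F_2 = 14.586468 N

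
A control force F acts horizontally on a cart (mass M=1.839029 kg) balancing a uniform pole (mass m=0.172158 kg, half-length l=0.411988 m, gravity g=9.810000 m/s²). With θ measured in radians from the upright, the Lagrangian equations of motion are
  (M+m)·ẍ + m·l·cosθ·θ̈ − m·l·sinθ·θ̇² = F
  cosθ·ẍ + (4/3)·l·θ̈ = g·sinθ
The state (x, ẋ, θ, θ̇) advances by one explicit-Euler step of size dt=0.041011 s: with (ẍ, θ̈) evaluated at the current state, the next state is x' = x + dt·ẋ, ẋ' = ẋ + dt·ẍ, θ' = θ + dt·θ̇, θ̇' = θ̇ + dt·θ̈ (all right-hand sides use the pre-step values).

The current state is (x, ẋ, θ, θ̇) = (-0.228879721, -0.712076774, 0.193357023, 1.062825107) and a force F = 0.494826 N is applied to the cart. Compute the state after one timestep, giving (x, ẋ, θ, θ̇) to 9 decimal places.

(-0.258082702, -0.706178588, 0.236944543, 1.193021070)

sinθ=0.192154435, cosθ=0.981364699
temp = (F + m·l·θ̇²·sinθ)/(M+m) = (0.494826 + 0.015395216)/2.011187 = 0.253691584
θ̈ = (g·sinθ − cosθ·temp)/(l·(4/3 − m·cos²θ/(M+m))) = 3.174659551
ẍ = temp − m·l·θ̈·cosθ/(M+m) = 0.143819614
Euler: x'=-0.228879721+0.041011·-0.712076774=-0.258082702, ẋ'=-0.712076774+0.041011·0.143819614=-0.706178588
       θ'=0.193357023+0.041011·1.062825107=0.236944543, θ̇'=1.062825107+0.041011·3.174659551=1.193021070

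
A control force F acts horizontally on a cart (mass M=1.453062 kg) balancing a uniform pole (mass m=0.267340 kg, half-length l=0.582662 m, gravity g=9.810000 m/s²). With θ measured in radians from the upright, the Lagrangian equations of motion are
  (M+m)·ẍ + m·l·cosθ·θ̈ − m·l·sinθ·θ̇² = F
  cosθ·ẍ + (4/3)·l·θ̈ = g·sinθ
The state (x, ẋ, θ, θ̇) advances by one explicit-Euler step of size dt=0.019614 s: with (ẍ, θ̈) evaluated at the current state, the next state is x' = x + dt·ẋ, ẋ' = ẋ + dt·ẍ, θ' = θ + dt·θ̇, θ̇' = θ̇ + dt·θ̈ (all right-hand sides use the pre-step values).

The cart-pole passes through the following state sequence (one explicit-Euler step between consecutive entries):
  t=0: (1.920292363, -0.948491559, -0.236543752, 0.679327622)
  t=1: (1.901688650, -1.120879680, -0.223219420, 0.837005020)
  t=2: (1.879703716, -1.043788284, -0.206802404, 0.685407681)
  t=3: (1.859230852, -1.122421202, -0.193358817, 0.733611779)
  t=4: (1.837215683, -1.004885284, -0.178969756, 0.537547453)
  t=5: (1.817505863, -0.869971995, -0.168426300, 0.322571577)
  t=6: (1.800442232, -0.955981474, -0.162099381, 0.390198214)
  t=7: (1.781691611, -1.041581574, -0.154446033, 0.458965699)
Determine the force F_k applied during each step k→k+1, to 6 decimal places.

F_0 = -13.886467 N
F_1 = 5.611999 N
F_2 = -6.507434 N
F_3 = 8.797462 N
F_4 = 10.161648 N
F_5 = -7.011957 N
F_6 = -6.965438 N

step 0→1:
  ẍ = (ẋ'−ẋ)/dt = (-1.120879680−-0.948491559)/0.019614 = -8.789034
  θ̈ = (θ̇'−θ̇)/dt = (0.837005020−0.679327622)/0.019614 = 8.039023
  sinθ=-0.234344, cosθ=0.972154
  F = (M+m)·ẍ + m·l·cosθ·θ̈ − m·l·sinθ·θ̇² = -15.120672 + 1.217360 − -0.016846 = -13.886467
step 1→2:
  ẍ = (ẋ'−ẋ)/dt = (-1.043788284−-1.120879680)/0.019614 = 3.930427
  θ̈ = (θ̇'−θ̇)/dt = (0.685407681−0.837005020)/0.019614 = -7.729037
  sinθ=-0.221370, cosθ=0.975190
  F = (M+m)·ẍ + m·l·cosθ·θ̈ − m·l·sinθ·θ̇² = 6.761915 + -1.174073 − -0.024158 = 5.611999
step 2→3:
  ẍ = (ẋ'−ẋ)/dt = (-1.122421202−-1.043788284)/0.019614 = -4.009020
  θ̈ = (θ̇'−θ̇)/dt = (0.733611779−0.685407681)/0.019614 = 2.457637
  sinθ=-0.205331, cosθ=0.978692
  F = (M+m)·ẍ + m·l·cosθ·θ̈ − m·l·sinθ·θ̇² = -6.897126 + 0.374666 − -0.015026 = -6.507434
step 3→4:
  ẍ = (ẋ'−ẋ)/dt = (-1.004885284−-1.122421202)/0.019614 = 5.992450
  θ̈ = (θ̇'−θ̇)/dt = (0.537547453−0.733611779)/0.019614 = -9.996142
  sinθ=-0.192156, cosθ=0.981364
  F = (M+m)·ẍ + m·l·cosθ·θ̈ − m·l·sinθ·θ̇² = 10.309423 + -1.528070 − -0.016109 = 8.797462
step 4→5:
  ẍ = (ẋ'−ẋ)/dt = (-0.869971995−-1.004885284)/0.019614 = 6.878418
  θ̈ = (θ̇'−θ̇)/dt = (0.322571577−0.537547453)/0.019614 = -10.960328
  sinθ=-0.178016, cosθ=0.984028
  F = (M+m)·ẍ + m·l·cosθ·θ̈ − m·l·sinθ·θ̇² = 11.833644 + -1.680009 − -0.008013 = 10.161648
step 5→6:
  ẍ = (ẋ'−ẋ)/dt = (-0.955981474−-0.869971995)/0.019614 = -4.385107
  θ̈ = (θ̇'−θ̇)/dt = (0.390198214−0.322571577)/0.019614 = 3.447876
  sinθ=-0.167631, cosθ=0.985850
  F = (M+m)·ẍ + m·l·cosθ·θ̈ − m·l·sinθ·θ̇² = -7.544146 + 0.529472 − -0.002717 = -7.011957
step 6→7:
  ẍ = (ẋ'−ẋ)/dt = (-1.041581574−-0.955981474)/0.019614 = -4.364235
  θ̈ = (θ̇'−θ̇)/dt = (0.458965699−0.390198214)/0.019614 = 3.506041
  sinθ=-0.161390, cosθ=0.986891
  F = (M+m)·ẍ + m·l·cosθ·θ̈ − m·l·sinθ·θ̇² = -7.508238 + 0.538973 − -0.003828 = -6.965438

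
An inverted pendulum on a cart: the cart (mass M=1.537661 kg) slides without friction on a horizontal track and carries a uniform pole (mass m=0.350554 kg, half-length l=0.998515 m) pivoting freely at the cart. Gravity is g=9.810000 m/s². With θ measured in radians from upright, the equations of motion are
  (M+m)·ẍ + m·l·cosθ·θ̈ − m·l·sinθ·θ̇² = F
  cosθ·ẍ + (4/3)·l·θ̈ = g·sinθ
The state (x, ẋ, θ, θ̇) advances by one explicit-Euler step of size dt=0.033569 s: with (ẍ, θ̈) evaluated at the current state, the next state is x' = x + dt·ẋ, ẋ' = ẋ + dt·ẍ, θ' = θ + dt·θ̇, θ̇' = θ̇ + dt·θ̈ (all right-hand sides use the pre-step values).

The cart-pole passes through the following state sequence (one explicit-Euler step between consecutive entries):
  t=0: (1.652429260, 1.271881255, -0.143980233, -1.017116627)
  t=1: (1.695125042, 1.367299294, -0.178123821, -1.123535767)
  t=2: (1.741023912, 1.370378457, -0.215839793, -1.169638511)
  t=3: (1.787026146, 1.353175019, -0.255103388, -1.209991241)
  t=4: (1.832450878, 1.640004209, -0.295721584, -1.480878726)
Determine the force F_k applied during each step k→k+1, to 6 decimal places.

F_0 = 4.320925 N
F_1 = -0.221631 N
F_2 = -1.276121 N
F_3 = 13.529903 N

step 0→1:
  ẍ = (ẋ'−ẋ)/dt = (1.367299294−1.271881255)/0.033569 = 2.842445
  θ̈ = (θ̇'−θ̇)/dt = (-1.123535767−-1.017116627)/0.033569 = -3.170161
  sinθ=-0.143483, cosθ=0.989653
  F = (M+m)·ẍ + m·l·cosθ·θ̈ − m·l·sinθ·θ̇² = 5.367147 + -1.098180 − -0.051958 = 4.320925
step 1→2:
  ẍ = (ẋ'−ẋ)/dt = (1.370378457−1.367299294)/0.033569 = 0.091726
  θ̈ = (θ̇'−θ̇)/dt = (-1.169638511−-1.123535767)/0.033569 = -1.373373
  sinθ=-0.177183, cosθ=0.984178
  F = (M+m)·ẍ + m·l·cosθ·θ̈ − m·l·sinθ·θ̇² = 0.173199 + -0.473120 − -0.078290 = -0.221631
step 2→3:
  ẍ = (ẋ'−ẋ)/dt = (1.353175019−1.370378457)/0.033569 = -0.512480
  θ̈ = (θ̇'−θ̇)/dt = (-1.209991241−-1.169638511)/0.033569 = -1.202083
  sinθ=-0.214168, cosθ=0.976797
  F = (M+m)·ẍ + m·l·cosθ·θ̈ − m·l·sinθ·θ̇² = -0.967672 + -0.411006 − -0.102557 = -1.276121
step 3→4:
  ẍ = (ẋ'−ẋ)/dt = (1.640004209−1.353175019)/0.033569 = 8.544466
  θ̈ = (θ̇'−θ̇)/dt = (-1.480878726−-1.209991241)/0.033569 = -8.069573
  sinθ=-0.252345, cosθ=0.967637
  F = (M+m)·ẍ + m·l·cosθ·θ̈ − m·l·sinθ·θ̇² = 16.133789 + -2.733208 − -0.129321 = 13.529903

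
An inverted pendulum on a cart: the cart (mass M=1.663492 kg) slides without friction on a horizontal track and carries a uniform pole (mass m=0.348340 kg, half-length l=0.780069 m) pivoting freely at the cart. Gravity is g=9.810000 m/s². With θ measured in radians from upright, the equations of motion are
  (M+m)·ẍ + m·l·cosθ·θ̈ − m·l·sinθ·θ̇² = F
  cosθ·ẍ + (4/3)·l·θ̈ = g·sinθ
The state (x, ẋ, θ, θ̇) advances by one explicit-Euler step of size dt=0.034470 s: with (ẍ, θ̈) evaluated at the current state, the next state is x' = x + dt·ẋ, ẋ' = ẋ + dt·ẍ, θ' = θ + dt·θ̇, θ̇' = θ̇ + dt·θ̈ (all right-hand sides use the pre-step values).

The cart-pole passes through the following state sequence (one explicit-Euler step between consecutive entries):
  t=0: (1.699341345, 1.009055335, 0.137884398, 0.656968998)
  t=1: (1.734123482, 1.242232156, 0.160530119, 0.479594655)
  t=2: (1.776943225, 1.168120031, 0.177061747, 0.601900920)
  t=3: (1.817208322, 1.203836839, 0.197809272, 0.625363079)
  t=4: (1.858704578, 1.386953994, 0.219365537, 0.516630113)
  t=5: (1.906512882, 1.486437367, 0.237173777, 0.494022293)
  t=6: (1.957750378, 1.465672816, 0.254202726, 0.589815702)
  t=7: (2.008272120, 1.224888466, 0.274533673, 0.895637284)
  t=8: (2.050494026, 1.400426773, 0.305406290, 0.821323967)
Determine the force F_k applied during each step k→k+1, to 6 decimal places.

step 0→1:
  ẍ = (ẋ'−ẋ)/dt = (1.242232156−1.009055335)/0.034470 = 6.764631
  θ̈ = (θ̇'−θ̇)/dt = (0.479594655−0.656968998)/0.034470 = -5.145760
  sinθ=0.137448, cosθ=0.990509
  F = (M+m)·ẍ + m·l·cosθ·θ̈ − m·l·sinθ·θ̇² = 13.609301 + -1.384983 − 0.016120 = 12.208198
step 1→2:
  ẍ = (ẋ'−ẋ)/dt = (1.168120031−1.242232156)/0.034470 = -2.150047
  θ̈ = (θ̇'−θ̇)/dt = (0.601900920−0.479594655)/0.034470 = 3.548195
  sinθ=0.159842, cosθ=0.987143
  F = (M+m)·ẍ + m·l·cosθ·θ̈ − m·l·sinθ·θ̇² = -4.325534 + 0.951752 − 0.009990 = -3.383772
step 2→3:
  ẍ = (ẋ'−ẋ)/dt = (1.203836839−1.168120031)/0.034470 = 1.036171
  θ̈ = (θ̇'−θ̇)/dt = (0.625363079−0.601900920)/0.034470 = 0.680654
  sinθ=0.176138, cosθ=0.984365
  F = (M+m)·ẍ + m·l·cosθ·θ̈ − m·l·sinθ·θ̇² = 2.084602 + 0.182062 − 0.017340 = 2.249324
step 3→4:
  ẍ = (ẋ'−ẋ)/dt = (1.386953994−1.203836839)/0.034470 = 5.312363
  θ̈ = (θ̇'−θ̇)/dt = (0.516630113−0.625363079)/0.034470 = -3.154423
  sinθ=0.196522, cosθ=0.980499
  F = (M+m)·ẍ + m·l·cosθ·θ̈ − m·l·sinθ·θ̇² = 10.687582 + -0.840434 − 0.020884 = 9.826264
step 4→5:
  ẍ = (ẋ'−ẋ)/dt = (1.486437367−1.386953994)/0.034470 = 2.886086
  θ̈ = (θ̇'−θ̇)/dt = (0.494022293−0.516630113)/0.034470 = -0.655869
  sinθ=0.217610, cosθ=0.976036
  F = (M+m)·ẍ + m·l·cosθ·θ̈ − m·l·sinθ·θ̇² = 5.806320 + -0.173948 − 0.015782 = 5.616589
step 5→6:
  ẍ = (ẋ'−ẋ)/dt = (1.465672816−1.486437367)/0.034470 = -0.602395
  θ̈ = (θ̇'−θ̇)/dt = (0.589815702−0.494022293)/0.034470 = 2.779037
  sinθ=0.234956, cosθ=0.972006
  F = (M+m)·ẍ + m·l·cosθ·θ̈ − m·l·sinθ·θ̇² = -1.211917 + 0.734006 − 0.015582 = -0.493493
step 6→7:
  ẍ = (ẋ'−ẋ)/dt = (1.224888466−1.465672816)/0.034470 = -6.985331
  θ̈ = (θ̇'−θ̇)/dt = (0.895637284−0.589815702)/0.034470 = 8.872109
  sinθ=0.251474, cosθ=0.967864
  F = (M+m)·ẍ + m·l·cosθ·θ̈ − m·l·sinθ·θ̇² = -14.053312 + 2.333338 − 0.023772 = -11.743746
step 7→8:
  ẍ = (ẋ'−ẋ)/dt = (1.400426773−1.224888466)/0.034470 = 5.092495
  θ̈ = (θ̇'−θ̇)/dt = (0.821323967−0.895637284)/0.034470 = -2.155884
  sinθ=0.271098, cosθ=0.962552
  F = (M+m)·ẍ + m·l·cosθ·θ̈ − m·l·sinθ·θ̇² = 10.245245 + -0.563879 − 0.059092 = 9.622274

F_0 = 12.208198 N
F_1 = -3.383772 N
F_2 = 2.249324 N
F_3 = 9.826264 N
F_4 = 5.616589 N
F_5 = -0.493493 N
F_6 = -11.743746 N
F_7 = 9.622274 N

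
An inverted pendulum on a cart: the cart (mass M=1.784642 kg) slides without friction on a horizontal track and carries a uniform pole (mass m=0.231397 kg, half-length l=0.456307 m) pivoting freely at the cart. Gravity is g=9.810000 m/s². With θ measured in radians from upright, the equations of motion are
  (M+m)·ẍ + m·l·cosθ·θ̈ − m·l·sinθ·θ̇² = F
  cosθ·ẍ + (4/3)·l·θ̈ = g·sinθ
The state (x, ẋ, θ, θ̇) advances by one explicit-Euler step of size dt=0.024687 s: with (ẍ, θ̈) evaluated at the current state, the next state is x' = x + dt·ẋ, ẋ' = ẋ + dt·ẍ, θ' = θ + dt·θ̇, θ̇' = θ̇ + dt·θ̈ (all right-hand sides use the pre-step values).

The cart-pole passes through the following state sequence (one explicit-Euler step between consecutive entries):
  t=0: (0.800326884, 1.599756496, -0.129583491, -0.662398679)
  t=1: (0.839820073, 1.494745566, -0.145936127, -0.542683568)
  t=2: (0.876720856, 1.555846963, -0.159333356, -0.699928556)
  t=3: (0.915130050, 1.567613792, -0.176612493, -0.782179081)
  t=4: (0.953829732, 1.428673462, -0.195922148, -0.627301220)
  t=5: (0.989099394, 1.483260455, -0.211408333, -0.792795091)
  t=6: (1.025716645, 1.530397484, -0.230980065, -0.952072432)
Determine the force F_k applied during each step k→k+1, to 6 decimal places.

F_0 = -8.061888 N
F_1 = 4.328907 N
F_2 = 0.621798 N
F_3 = -10.682953 N
F_4 = 3.771593 N
F_5 = 3.197250 N

step 0→1:
  ẍ = (ẋ'−ẋ)/dt = (1.494745566−1.599756496)/0.024687 = -4.253693
  θ̈ = (θ̇'−θ̇)/dt = (-0.542683568−-0.662398679)/0.024687 = 4.849318
  sinθ=-0.129221, cosθ=0.991616
  F = (M+m)·ẍ + m·l·cosθ·θ̈ − m·l·sinθ·θ̇² = -8.575612 + 0.507737 − -0.005987 = -8.061888
step 1→2:
  ẍ = (ẋ'−ẋ)/dt = (1.555846963−1.494745566)/0.024687 = 2.475043
  θ̈ = (θ̇'−θ̇)/dt = (-0.699928556−-0.542683568)/0.024687 = -6.369546
  sinθ=-0.145419, cosθ=0.989370
  F = (M+m)·ẍ + m·l·cosθ·θ̈ − m·l·sinθ·θ̇² = 4.989784 + -0.665399 − -0.004522 = 4.328907
step 2→3:
  ẍ = (ẋ'−ẋ)/dt = (1.567613792−1.555846963)/0.024687 = 0.476641
  θ̈ = (θ̇'−θ̇)/dt = (-0.782179081−-0.699928556)/0.024687 = -3.331734
  sinθ=-0.158660, cosθ=0.987333
  F = (M+m)·ẍ + m·l·cosθ·θ̈ − m·l·sinθ·θ̇² = 0.960926 + -0.347335 − -0.008207 = 0.621798
step 3→4:
  ẍ = (ẋ'−ẋ)/dt = (1.428673462−1.567613792)/0.024687 = -5.628077
  θ̈ = (θ̇'−θ̇)/dt = (-0.627301220−-0.782179081)/0.024687 = 6.273661
  sinθ=-0.175696, cosθ=0.984445
  F = (M+m)·ẍ + m·l·cosθ·θ̈ − m·l·sinθ·θ̇² = -11.346422 + 0.652119 − -0.011350 = -10.682953
step 4→5:
  ẍ = (ẋ'−ẋ)/dt = (1.483260455−1.428673462)/0.024687 = 2.211164
  θ̈ = (θ̇'−θ̇)/dt = (-0.792795091−-0.627301220)/0.024687 = -6.703685
  sinθ=-0.194671, cosθ=0.980869
  F = (M+m)·ẍ + m·l·cosθ·θ̈ − m·l·sinθ·θ̇² = 4.457792 + -0.694287 − -0.008089 = 3.771593
step 5→6:
  ẍ = (ẋ'−ẋ)/dt = (1.530397484−1.483260455)/0.024687 = 1.909387
  θ̈ = (θ̇'−θ̇)/dt = (-0.952072432−-0.792795091)/0.024687 = -6.451871
  sinθ=-0.209837, cosθ=0.977736
  F = (M+m)·ẍ + m·l·cosθ·θ̈ − m·l·sinθ·θ̇² = 3.849398 + -0.666074 − -0.013926 = 3.197250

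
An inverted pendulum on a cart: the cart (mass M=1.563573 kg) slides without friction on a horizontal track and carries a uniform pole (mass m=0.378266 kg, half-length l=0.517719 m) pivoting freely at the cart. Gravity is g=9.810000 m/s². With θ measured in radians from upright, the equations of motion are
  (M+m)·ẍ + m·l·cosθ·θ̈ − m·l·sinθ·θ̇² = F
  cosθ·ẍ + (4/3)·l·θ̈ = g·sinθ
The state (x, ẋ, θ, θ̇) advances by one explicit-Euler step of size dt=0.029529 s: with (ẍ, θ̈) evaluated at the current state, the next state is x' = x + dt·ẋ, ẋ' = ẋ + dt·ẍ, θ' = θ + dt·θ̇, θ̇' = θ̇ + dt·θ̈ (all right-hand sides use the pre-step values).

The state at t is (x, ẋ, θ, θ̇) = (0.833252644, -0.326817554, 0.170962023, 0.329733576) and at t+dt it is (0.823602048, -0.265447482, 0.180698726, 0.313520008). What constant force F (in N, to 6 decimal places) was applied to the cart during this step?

ẍ = (ẋ'−ẋ)/dt = (-0.265447482−-0.326817554)/0.029529 = 2.078298
θ̈ = (θ̇'−θ̇)/dt = (0.313520008−0.329733576)/0.029529 = -0.549073
sinθ=0.170130, cosθ=0.985422
F = (M+m)·ẍ + m·l·cosθ·θ̈ − m·l·sinθ·θ̇² = 4.035721 + -0.105960 − 0.003622 = 3.926138

F = 3.926138 N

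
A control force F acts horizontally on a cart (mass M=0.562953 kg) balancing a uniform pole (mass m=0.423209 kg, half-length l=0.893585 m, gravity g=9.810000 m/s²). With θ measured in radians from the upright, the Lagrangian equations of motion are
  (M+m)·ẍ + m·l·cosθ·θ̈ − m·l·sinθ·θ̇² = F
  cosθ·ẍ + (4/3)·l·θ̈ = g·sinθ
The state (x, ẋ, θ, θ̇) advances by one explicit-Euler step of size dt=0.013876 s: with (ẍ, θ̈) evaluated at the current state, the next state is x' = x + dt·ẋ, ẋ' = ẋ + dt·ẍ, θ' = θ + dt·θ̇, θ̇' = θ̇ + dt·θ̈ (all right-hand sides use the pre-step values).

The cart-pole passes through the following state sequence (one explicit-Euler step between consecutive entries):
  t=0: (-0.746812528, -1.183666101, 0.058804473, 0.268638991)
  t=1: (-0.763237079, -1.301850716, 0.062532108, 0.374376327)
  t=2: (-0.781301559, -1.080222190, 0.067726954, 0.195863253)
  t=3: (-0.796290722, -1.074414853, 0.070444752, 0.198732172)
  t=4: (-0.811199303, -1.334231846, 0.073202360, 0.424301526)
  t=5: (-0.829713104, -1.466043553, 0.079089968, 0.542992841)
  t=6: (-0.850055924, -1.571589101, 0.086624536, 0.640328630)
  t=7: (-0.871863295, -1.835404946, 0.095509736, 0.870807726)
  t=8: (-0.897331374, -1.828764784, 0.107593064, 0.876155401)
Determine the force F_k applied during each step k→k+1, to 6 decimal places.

F_0 = -5.524180 N
F_1 = 10.892098 N
F_2 = 0.489753 N
F_3 = -12.333779 N
F_4 = -6.146665 N
F_5 = -4.865417 N
F_6 = -12.504836 N
F_7 = 0.589646 N

step 0→1:
  ẍ = (ẋ'−ẋ)/dt = (-1.301850716−-1.183666101)/0.013876 = -8.517196
  θ̈ = (θ̇'−θ̇)/dt = (0.374376327−0.268638991)/0.013876 = 7.620160
  sinθ=0.058771, cosθ=0.998272
  F = (M+m)·ẍ + m·l·cosθ·θ̈ − m·l·sinθ·θ̇² = -8.399335 + 2.876759 − 0.001604 = -5.524180
step 1→2:
  ẍ = (ẋ'−ẋ)/dt = (-1.080222190−-1.301850716)/0.013876 = 15.972076
  θ̈ = (θ̇'−θ̇)/dt = (0.195863253−0.374376327)/0.013876 = -12.864880
  sinθ=0.062491, cosθ=0.998046
  F = (M+m)·ẍ + m·l·cosθ·θ̈ − m·l·sinθ·θ̇² = 15.751054 + -4.855644 − 0.003312 = 10.892098
step 2→3:
  ẍ = (ẋ'−ẋ)/dt = (-1.074414853−-1.080222190)/0.013876 = 0.418517
  θ̈ = (θ̇'−θ̇)/dt = (0.198732172−0.195863253)/0.013876 = 0.206754
  sinθ=0.067675, cosθ=0.997707
  F = (M+m)·ẍ + m·l·cosθ·θ̈ − m·l·sinθ·θ̇² = 0.412725 + 0.078010 − 0.000982 = 0.489753
step 3→4:
  ẍ = (ẋ'−ẋ)/dt = (-1.334231846−-1.074414853)/0.013876 = -18.724200
  θ̈ = (θ̇'−θ̇)/dt = (0.424301526−0.198732172)/0.013876 = 16.256079
  sinθ=0.070387, cosθ=0.997520
  F = (M+m)·ẍ + m·l·cosθ·θ̈ − m·l·sinθ·θ̇² = -18.465094 + 6.132366 − 0.001051 = -12.333779
step 4→5:
  ẍ = (ẋ'−ẋ)/dt = (-1.466043553−-1.334231846)/0.013876 = -9.499258
  θ̈ = (θ̇'−θ̇)/dt = (0.542992841−0.424301526)/0.013876 = 8.553713
  sinθ=0.073137, cosθ=0.997322
  F = (M+m)·ẍ + m·l·cosθ·θ̈ − m·l·sinθ·θ̇² = -9.367807 + 3.226122 − 0.004979 = -6.146665
step 5→6:
  ẍ = (ẋ'−ẋ)/dt = (-1.571589101−-1.466043553)/0.013876 = -7.606338
  θ̈ = (θ̇'−θ̇)/dt = (0.640328630−0.542992841)/0.013876 = 7.014686
  sinθ=0.079008, cosθ=0.996874
  F = (M+m)·ẍ + m·l·cosθ·θ̈ − m·l·sinθ·θ̇² = -7.501082 + 2.644474 − 0.008809 = -4.865417
step 6→7:
  ẍ = (ẋ'−ẋ)/dt = (-1.835404946−-1.571589101)/0.013876 = -19.012384
  θ̈ = (θ̇'−θ̇)/dt = (0.870807726−0.640328630)/0.013876 = 16.609909
  sinθ=0.086516, cosθ=0.996250
  F = (M+m)·ẍ + m·l·cosθ·θ̈ − m·l·sinθ·θ̇² = -18.749291 + 6.257870 − 0.013415 = -12.504836
step 7→8:
  ẍ = (ẋ'−ẋ)/dt = (-1.828764784−-1.835404946)/0.013876 = 0.478536
  θ̈ = (θ̇'−θ̇)/dt = (0.876155401−0.870807726)/0.013876 = 0.385390
  sinθ=0.095365, cosθ=0.995442
  F = (M+m)·ẍ + m·l·cosθ·θ̈ − m·l·sinθ·θ̇² = 0.471914 + 0.145080 − 0.027348 = 0.589646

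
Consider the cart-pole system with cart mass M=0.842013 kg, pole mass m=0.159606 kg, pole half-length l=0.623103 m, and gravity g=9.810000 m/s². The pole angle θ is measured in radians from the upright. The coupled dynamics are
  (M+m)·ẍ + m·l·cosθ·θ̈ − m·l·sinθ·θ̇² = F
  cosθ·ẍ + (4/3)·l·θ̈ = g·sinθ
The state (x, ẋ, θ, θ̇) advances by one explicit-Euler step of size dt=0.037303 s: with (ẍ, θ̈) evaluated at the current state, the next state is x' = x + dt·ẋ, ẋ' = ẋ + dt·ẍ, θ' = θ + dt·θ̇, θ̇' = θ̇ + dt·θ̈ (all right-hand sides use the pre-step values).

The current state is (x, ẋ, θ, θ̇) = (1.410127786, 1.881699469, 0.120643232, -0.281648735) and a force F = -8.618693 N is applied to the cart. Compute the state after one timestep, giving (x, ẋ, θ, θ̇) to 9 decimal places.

(1.480320821, 1.511980753, 0.110136889, 0.213140468)

sinθ=0.120350789, cosθ=0.992731428
temp = (F + m·l·θ̇²·sinθ)/(M+m) = (-8.618693 + 0.000949453)/1.001619 = -8.603813972
θ̈ = (g·sinθ − cosθ·temp)/(l·(4/3 − m·cos²θ/(M+m))) = 13.264059274
ẍ = temp − m·l·θ̈·cosθ/(M+m) = -9.911232775
Euler: x'=1.410127786+0.037303·1.881699469=1.480320821, ẋ'=1.881699469+0.037303·-9.911232775=1.511980753
       θ'=0.120643232+0.037303·-0.281648735=0.110136889, θ̇'=-0.281648735+0.037303·13.264059274=0.213140468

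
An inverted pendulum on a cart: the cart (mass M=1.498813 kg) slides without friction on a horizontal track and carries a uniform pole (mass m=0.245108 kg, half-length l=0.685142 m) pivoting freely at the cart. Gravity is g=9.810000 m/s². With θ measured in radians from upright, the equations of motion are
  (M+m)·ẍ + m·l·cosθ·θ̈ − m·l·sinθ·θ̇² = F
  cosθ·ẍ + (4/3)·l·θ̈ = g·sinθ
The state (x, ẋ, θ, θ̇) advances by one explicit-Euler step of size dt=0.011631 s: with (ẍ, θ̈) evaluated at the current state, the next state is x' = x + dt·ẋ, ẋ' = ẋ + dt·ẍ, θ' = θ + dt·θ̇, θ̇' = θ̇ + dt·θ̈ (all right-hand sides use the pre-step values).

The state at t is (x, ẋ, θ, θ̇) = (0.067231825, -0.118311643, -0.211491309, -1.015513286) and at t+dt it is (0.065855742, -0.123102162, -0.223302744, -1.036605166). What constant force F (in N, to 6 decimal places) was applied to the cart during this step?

ẍ = (ẋ'−ẋ)/dt = (-0.123102162−-0.118311643)/0.011631 = -0.411875
θ̈ = (θ̇'−θ̇)/dt = (-1.036605166−-1.015513286)/0.011631 = -1.813419
sinθ=-0.209918, cosθ=0.977719
F = (M+m)·ẍ + m·l·cosθ·θ̈ − m·l·sinθ·θ̇² = -0.718278 + -0.297749 − -0.036355 = -0.979672

F = -0.979672 N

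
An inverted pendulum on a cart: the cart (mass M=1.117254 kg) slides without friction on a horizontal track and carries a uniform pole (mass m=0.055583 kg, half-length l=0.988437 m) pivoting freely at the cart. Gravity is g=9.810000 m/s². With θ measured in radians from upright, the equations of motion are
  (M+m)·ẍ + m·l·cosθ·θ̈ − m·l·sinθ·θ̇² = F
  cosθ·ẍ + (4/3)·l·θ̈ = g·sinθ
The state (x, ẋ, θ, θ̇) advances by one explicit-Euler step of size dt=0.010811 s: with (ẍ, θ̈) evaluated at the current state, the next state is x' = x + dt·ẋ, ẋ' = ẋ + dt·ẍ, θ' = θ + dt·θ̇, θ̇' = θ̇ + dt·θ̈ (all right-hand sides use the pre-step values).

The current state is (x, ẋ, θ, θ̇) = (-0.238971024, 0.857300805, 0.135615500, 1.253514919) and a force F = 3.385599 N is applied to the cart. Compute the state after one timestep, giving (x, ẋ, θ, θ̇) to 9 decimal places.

sinθ=0.135200185, cosθ=0.990818303
temp = (F + m·l·θ̇²·sinθ)/(M+m) = (3.385599 + 0.011671516)/1.172837 = 2.896626314
θ̈ = (g·sinθ − cosθ·temp)/(l·(4/3 − m·cos²θ/(M+m))) = -1.213682021
ẍ = temp − m·l·θ̈·cosθ/(M+m) = 2.952957936
Euler: x'=-0.238971024+0.010811·0.857300805=-0.229702745, ẋ'=0.857300805+0.010811·2.952957936=0.889225233
       θ'=0.135615500+0.010811·1.253514919=0.149167250, θ̇'=1.253514919+0.010811·-1.213682021=1.240393803

(-0.229702745, 0.889225233, 0.149167250, 1.240393803)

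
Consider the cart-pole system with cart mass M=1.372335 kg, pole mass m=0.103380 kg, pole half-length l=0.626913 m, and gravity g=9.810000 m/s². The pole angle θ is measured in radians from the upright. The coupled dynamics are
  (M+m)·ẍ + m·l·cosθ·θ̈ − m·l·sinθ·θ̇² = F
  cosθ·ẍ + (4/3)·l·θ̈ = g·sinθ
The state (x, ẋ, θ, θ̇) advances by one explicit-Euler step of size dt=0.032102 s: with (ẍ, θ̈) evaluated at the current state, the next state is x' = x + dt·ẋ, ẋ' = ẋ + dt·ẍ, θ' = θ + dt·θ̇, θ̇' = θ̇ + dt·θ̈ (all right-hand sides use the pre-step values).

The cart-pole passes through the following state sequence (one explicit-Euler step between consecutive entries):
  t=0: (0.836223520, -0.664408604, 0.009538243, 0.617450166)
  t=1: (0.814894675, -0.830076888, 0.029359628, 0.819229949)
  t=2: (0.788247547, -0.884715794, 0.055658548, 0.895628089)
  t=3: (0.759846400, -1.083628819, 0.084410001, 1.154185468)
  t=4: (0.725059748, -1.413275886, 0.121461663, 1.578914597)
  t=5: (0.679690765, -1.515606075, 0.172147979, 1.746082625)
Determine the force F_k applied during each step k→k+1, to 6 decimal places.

step 0→1:
  ẍ = (ẋ'−ẋ)/dt = (-0.830076888−-0.664408604)/0.032102 = -5.160684
  θ̈ = (θ̇'−θ̇)/dt = (0.819229949−0.617450166)/0.032102 = 6.285583
  sinθ=0.009538, cosθ=0.999955
  F = (M+m)·ẍ + m·l·cosθ·θ̈ − m·l·sinθ·θ̇² = -7.615699 + 0.407352 − 0.000236 = -7.208583
step 1→2:
  ẍ = (ẋ'−ẋ)/dt = (-0.884715794−-0.830076888)/0.032102 = -1.702041
  θ̈ = (θ̇'−θ̇)/dt = (0.895628089−0.819229949)/0.032102 = 2.379856
  sinθ=0.029355, cosθ=0.999569
  F = (M+m)·ẍ + m·l·cosθ·θ̈ − m·l·sinθ·θ̇² = -2.511727 + 0.154173 − 0.001277 = -2.358831
step 2→3:
  ẍ = (ẋ'−ẋ)/dt = (-1.083628819−-0.884715794)/0.032102 = -6.196281
  θ̈ = (θ̇'−θ̇)/dt = (1.154185468−0.895628089)/0.032102 = 8.054245
  sinθ=0.055630, cosθ=0.998451
  F = (M+m)·ẍ + m·l·cosθ·θ̈ − m·l·sinθ·θ̇² = -9.143945 + 0.521189 − 0.002892 = -8.625648
step 3→4:
  ẍ = (ẋ'−ẋ)/dt = (-1.413275886−-1.083628819)/0.032102 = -10.268739
  θ̈ = (θ̇'−θ̇)/dt = (1.578914597−1.154185468)/0.032102 = 13.230613
  sinθ=0.084310, cosθ=0.996440
  F = (M+m)·ẍ + m·l·cosθ·θ̈ − m·l·sinθ·θ̇² = -15.153733 + 0.854427 − 0.007279 = -14.306585
step 4→5:
  ẍ = (ẋ'−ẋ)/dt = (-1.515606075−-1.413275886)/0.032102 = -3.187658
  θ̈ = (θ̇'−θ̇)/dt = (1.746082625−1.578914597)/0.032102 = 5.207402
  sinθ=0.121163, cosθ=0.992633
  F = (M+m)·ẍ + m·l·cosθ·θ̈ − m·l·sinθ·θ̇² = -4.704074 + 0.335007 − 0.019576 = -4.388644

F_0 = -7.208583 N
F_1 = -2.358831 N
F_2 = -8.625648 N
F_3 = -14.306585 N
F_4 = -4.388644 N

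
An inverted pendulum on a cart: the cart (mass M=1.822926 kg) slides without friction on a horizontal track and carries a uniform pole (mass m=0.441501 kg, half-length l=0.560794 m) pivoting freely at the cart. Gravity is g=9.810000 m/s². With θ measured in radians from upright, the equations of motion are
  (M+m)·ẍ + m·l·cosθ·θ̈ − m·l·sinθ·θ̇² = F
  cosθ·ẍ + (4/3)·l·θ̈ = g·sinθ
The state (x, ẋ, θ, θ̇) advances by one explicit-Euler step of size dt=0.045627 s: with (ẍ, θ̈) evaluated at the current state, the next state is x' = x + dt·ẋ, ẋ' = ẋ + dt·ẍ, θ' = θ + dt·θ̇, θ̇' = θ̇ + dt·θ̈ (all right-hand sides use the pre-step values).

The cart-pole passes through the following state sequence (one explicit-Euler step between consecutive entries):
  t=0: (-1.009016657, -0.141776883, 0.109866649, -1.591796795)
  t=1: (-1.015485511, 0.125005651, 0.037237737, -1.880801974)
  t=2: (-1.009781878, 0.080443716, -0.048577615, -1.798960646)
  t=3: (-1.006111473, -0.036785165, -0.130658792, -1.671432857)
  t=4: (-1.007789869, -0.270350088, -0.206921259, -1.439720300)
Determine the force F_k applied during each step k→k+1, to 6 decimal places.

F_0 = 11.612584 N
F_1 = -1.800378 N
F_2 = -5.087853 N
F_3 = -10.254847 N

step 0→1:
  ẍ = (ẋ'−ẋ)/dt = (0.125005651−-0.141776883)/0.045627 = 5.847032
  θ̈ = (θ̇'−θ̇)/dt = (-1.880801974−-1.591796795)/0.045627 = -6.334082
  sinθ=0.109646, cosθ=0.993971
  F = (M+m)·ẍ + m·l·cosθ·θ̈ − m·l·sinθ·θ̇² = 13.240177 + -1.558807 − 0.068786 = 11.612584
step 1→2:
  ẍ = (ẋ'−ẋ)/dt = (0.080443716−0.125005651)/0.045627 = -0.976657
  θ̈ = (θ̇'−θ̇)/dt = (-1.798960646−-1.880801974)/0.045627 = 1.793704
  sinθ=0.037229, cosθ=0.999307
  F = (M+m)·ẍ + m·l·cosθ·θ̈ − m·l·sinθ·θ̇² = -2.211569 + 0.443797 − 0.032606 = -1.800378
step 2→3:
  ẍ = (ẋ'−ẋ)/dt = (-0.036785165−0.080443716)/0.045627 = -2.569288
  θ̈ = (θ̇'−θ̇)/dt = (-1.671432857−-1.798960646)/0.045627 = 2.795007
  sinθ=-0.048559, cosθ=0.998820
  F = (M+m)·ẍ + m·l·cosθ·θ̈ − m·l·sinθ·θ̇² = -5.817964 + 0.691203 − -0.038908 = -5.087853
step 3→4:
  ẍ = (ẋ'−ẋ)/dt = (-0.270350088−-0.036785165)/0.045627 = -5.119007
  θ̈ = (θ̇'−θ̇)/dt = (-1.439720300−-1.671432857)/0.045627 = 5.078409
  sinθ=-0.130287, cosθ=0.991476
  F = (M+m)·ẍ + m·l·cosθ·θ̈ − m·l·sinθ·θ̇² = -11.591617 + 1.246651 − -0.090119 = -10.254847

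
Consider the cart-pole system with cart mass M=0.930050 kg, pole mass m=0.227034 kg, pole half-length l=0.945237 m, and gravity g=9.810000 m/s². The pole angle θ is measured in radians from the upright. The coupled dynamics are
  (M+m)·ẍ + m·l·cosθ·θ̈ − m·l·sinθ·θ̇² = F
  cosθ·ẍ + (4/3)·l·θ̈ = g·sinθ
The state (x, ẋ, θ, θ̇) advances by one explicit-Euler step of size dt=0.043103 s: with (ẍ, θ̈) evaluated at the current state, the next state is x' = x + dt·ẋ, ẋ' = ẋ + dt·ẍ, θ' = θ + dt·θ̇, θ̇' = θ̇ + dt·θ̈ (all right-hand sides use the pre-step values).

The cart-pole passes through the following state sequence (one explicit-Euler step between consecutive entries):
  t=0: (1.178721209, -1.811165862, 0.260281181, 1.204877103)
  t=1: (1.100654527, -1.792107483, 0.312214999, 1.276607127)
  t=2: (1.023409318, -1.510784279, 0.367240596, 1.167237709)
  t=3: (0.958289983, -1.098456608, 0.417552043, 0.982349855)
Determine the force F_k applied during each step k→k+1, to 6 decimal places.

step 0→1:
  ẍ = (ẋ'−ẋ)/dt = (-1.792107483−-1.811165862)/0.043103 = 0.442159
  θ̈ = (θ̇'−θ̇)/dt = (1.276607127−1.204877103)/0.043103 = 1.664154
  sinθ=0.257352, cosθ=0.966318
  F = (M+m)·ẍ + m·l·cosθ·θ̈ − m·l·sinθ·θ̇² = 0.511615 + 0.345100 − 0.080176 = 0.776539
step 1→2:
  ẍ = (ẋ'−ẋ)/dt = (-1.510784279−-1.792107483)/0.043103 = 6.526766
  θ̈ = (θ̇'−θ̇)/dt = (1.167237709−1.276607127)/0.043103 = -2.537397
  sinθ=0.307167, cosθ=0.951656
  F = (M+m)·ẍ + m·l·cosθ·θ̈ − m·l·sinθ·θ̇² = 7.552017 + -0.518203 − 0.107429 = 6.926385
step 2→3:
  ẍ = (ẋ'−ẋ)/dt = (-1.098456608−-1.510784279)/0.043103 = 9.566101
  θ̈ = (θ̇'−θ̇)/dt = (0.982349855−1.167237709)/0.043103 = -4.289443
  sinθ=0.359041, cosθ=0.933322
  F = (M+m)·ẍ + m·l·cosθ·θ̈ − m·l·sinθ·θ̇² = 11.068783 + -0.859140 − 0.104977 = 10.104666

F_0 = 0.776539 N
F_1 = 6.926385 N
F_2 = 10.104666 N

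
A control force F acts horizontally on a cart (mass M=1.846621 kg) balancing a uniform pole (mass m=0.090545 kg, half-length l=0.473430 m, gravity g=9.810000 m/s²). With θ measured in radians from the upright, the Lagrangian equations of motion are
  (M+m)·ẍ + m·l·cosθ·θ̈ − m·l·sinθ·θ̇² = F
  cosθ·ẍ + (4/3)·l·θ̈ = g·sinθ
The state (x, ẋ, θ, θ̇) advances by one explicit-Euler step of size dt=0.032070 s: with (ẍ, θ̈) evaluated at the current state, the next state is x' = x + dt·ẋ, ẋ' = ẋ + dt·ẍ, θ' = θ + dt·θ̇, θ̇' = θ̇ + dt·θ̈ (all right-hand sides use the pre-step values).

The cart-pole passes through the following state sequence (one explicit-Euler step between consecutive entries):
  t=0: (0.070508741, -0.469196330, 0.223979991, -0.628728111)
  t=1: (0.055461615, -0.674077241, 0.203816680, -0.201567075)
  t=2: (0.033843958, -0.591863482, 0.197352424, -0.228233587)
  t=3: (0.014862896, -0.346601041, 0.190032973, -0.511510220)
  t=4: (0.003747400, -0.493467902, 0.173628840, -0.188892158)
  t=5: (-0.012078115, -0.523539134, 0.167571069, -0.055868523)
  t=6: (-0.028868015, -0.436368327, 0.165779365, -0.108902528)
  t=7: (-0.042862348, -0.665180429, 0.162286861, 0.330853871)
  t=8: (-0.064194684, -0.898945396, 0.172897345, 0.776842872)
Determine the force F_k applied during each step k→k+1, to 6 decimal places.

F_0 = -11.822745 N
F_1 = 4.930806 N
F_2 = 14.443174 N
F_3 = -8.450041 N
F_4 = -1.641562 N
F_5 = 5.195574 N
F_6 = -13.241573 N
F_7 = -13.532865 N

step 0→1:
  ẍ = (ẋ'−ẋ)/dt = (-0.674077241−-0.469196330)/0.032070 = -6.388554
  θ̈ = (θ̇'−θ̇)/dt = (-0.201567075−-0.628728111)/0.032070 = 13.319646
  sinθ=0.222112, cosθ=0.975021
  F = (M+m)·ẍ + m·l·cosθ·θ̈ − m·l·sinθ·θ̇² = -12.375689 + 0.556707 − 0.003764 = -11.822745
step 1→2:
  ẍ = (ẋ'−ẋ)/dt = (-0.591863482−-0.674077241)/0.032070 = 2.563572
  θ̈ = (θ̇'−θ̇)/dt = (-0.228233587−-0.201567075)/0.032070 = -0.831510
  sinθ=0.202408, cosθ=0.979301
  F = (M+m)·ẍ + m·l·cosθ·θ̈ − m·l·sinθ·θ̇² = 4.966065 + -0.034906 − 0.000353 = 4.930806
step 2→3:
  ẍ = (ẋ'−ẋ)/dt = (-0.346601041−-0.591863482)/0.032070 = 7.647722
  θ̈ = (θ̇'−θ̇)/dt = (-0.511510220−-0.228233587)/0.032070 = -8.833072
  sinθ=0.196074, cosθ=0.980589
  F = (M+m)·ẍ + m·l·cosθ·θ̈ − m·l·sinθ·θ̇² = 14.814907 + -0.371295 − 0.000438 = 14.443174
step 3→4:
  ẍ = (ẋ'−ẋ)/dt = (-0.493467902−-0.346601041)/0.032070 = -4.579572
  θ̈ = (θ̇'−θ̇)/dt = (-0.188892158−-0.511510220)/0.032070 = 10.059809
  sinθ=0.188891, cosθ=0.981998
  F = (M+m)·ẍ + m·l·cosθ·θ̈ − m·l·sinθ·θ̇² = -8.871390 + 0.423468 − 0.002119 = -8.450041
step 4→5:
  ẍ = (ẋ'−ẋ)/dt = (-0.523539134−-0.493467902)/0.032070 = -0.937675
  θ̈ = (θ̇'−θ̇)/dt = (-0.055868523−-0.188892158)/0.032070 = 4.147915
  sinθ=0.172758, cosθ=0.984964
  F = (M+m)·ẍ + m·l·cosθ·θ̈ − m·l·sinθ·θ̇² = -1.816432 + 0.175134 − 0.000264 = -1.641562
step 5→6:
  ẍ = (ẋ'−ẋ)/dt = (-0.436368327−-0.523539134)/0.032070 = 2.718142
  θ̈ = (θ̇'−θ̇)/dt = (-0.108902528−-0.055868523)/0.032070 = -1.653695
  sinθ=0.166788, cosθ=0.985993
  F = (M+m)·ẍ + m·l·cosθ·θ̈ − m·l·sinθ·θ̇² = 5.265492 + -0.069896 − 0.000022 = 5.195574
step 6→7:
  ẍ = (ẋ'−ẋ)/dt = (-0.665180429−-0.436368327)/0.032070 = -7.134771
  θ̈ = (θ̇'−θ̇)/dt = (0.330853871−-0.108902528)/0.032070 = 13.712392
  sinθ=0.165021, cosθ=0.986290
  F = (M+m)·ẍ + m·l·cosθ·θ̈ − m·l·sinθ·θ̇² = -13.821236 + 0.579746 − 0.000084 = -13.241573
step 7→8:
  ẍ = (ẋ'−ẋ)/dt = (-0.898945396−-0.665180429)/0.032070 = -7.289210
  θ̈ = (θ̇'−θ̇)/dt = (0.776842872−0.330853871)/0.032070 = 13.906735
  sinθ=0.161575, cosθ=0.986860
  F = (M+m)·ẍ + m·l·cosθ·θ̈ − m·l·sinθ·θ̇² = -14.120410 + 0.588303 − 0.000758 = -13.532865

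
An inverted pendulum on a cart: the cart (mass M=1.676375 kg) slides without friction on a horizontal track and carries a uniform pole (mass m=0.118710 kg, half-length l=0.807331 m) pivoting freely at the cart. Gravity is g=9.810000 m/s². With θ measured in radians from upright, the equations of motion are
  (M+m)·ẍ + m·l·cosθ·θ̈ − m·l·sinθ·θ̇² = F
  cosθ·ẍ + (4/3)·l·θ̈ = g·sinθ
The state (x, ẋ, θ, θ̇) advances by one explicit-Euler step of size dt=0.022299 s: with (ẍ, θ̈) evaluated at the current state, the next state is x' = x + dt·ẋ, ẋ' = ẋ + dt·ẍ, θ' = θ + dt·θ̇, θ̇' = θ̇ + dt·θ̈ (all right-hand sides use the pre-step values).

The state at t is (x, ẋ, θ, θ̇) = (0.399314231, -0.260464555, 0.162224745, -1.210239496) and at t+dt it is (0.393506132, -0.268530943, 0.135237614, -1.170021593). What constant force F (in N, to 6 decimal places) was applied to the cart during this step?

F = -0.501440 N

ẍ = (ẋ'−ẋ)/dt = (-0.268530943−-0.260464555)/0.022299 = -0.361738
θ̈ = (θ̇'−θ̇)/dt = (-1.170021593−-1.210239496)/0.022299 = 1.803574
sinθ=0.161514, cosθ=0.986870
F = (M+m)·ẍ + m·l·cosθ·θ̈ − m·l·sinθ·θ̇² = -0.649350 + 0.170582 − 0.022672 = -0.501440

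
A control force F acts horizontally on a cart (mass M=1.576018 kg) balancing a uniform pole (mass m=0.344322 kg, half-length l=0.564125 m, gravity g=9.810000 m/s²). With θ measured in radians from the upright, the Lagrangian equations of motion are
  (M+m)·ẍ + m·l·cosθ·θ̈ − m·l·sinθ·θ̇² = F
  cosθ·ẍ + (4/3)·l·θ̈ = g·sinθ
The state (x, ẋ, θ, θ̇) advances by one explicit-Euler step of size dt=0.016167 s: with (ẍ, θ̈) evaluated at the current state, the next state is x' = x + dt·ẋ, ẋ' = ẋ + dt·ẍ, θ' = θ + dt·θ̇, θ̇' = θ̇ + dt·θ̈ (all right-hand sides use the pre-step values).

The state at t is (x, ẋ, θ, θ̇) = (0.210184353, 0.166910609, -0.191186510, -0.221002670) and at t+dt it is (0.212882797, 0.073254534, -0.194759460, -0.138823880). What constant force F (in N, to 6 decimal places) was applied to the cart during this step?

F = -10.153445 N

ẍ = (ẋ'−ẋ)/dt = (0.073254534−0.166910609)/0.016167 = -5.793040
θ̈ = (θ̇'−θ̇)/dt = (-0.138823880−-0.221002670)/0.016167 = 5.083119
sinθ=-0.190024, cosθ=0.981779
F = (M+m)·ẍ + m·l·cosθ·θ̈ − m·l·sinθ·θ̇² = -11.124606 + 0.969358 − -0.001803 = -10.153445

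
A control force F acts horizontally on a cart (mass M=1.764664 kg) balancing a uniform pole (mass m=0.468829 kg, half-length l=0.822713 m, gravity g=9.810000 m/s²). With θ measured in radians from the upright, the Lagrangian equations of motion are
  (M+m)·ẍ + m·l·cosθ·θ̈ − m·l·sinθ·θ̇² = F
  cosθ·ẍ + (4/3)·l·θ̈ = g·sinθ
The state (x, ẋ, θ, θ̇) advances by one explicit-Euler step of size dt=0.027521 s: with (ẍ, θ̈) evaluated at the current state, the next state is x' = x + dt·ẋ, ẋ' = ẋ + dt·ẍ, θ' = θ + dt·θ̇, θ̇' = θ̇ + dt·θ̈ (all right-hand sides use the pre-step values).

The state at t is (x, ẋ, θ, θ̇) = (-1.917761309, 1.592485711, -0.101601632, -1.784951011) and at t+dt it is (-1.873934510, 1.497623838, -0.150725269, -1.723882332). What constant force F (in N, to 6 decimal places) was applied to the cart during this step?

ẍ = (ẋ'−ẋ)/dt = (1.497623838−1.592485711)/0.027521 = -3.446890
θ̈ = (θ̇'−θ̇)/dt = (-1.723882332−-1.784951011)/0.027521 = 2.218985
sinθ=-0.101427, cosθ=0.994843
F = (M+m)·ẍ + m·l·cosθ·θ̈ − m·l·sinθ·θ̇² = -7.698606 + 0.851475 − -0.124643 = -6.722488

F = -6.722488 N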